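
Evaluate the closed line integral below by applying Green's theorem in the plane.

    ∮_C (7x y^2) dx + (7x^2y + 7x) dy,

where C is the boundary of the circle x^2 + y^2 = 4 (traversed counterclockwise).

Green's theorem converts the closed line integral into a double integral over the enclosed region D:

    ∮_C P dx + Q dy = ∬_D (∂Q/∂x - ∂P/∂y) dA.

Here P = 7x y^2, Q = 7x^2y + 7x, so

    ∂Q/∂x = 14x y + 7,    ∂P/∂y = 14x y,
    ∂Q/∂x - ∂P/∂y = 7.

D is the region x^2 + y^2 ≤ 4. Evaluating the double integral:

In polar coordinates (x = r cos θ, y = r sin θ, dA = r dr dθ) the integrand becomes 7, so

    ∬_D (7) dA = ∫_0^{2π} ∫_0^{2} (7) · r dr dθ.

Inner (r from 0 to 2): 14.
Outer (θ from 0 to 2π): 28π.

Therefore ∮_C P dx + Q dy = 28π.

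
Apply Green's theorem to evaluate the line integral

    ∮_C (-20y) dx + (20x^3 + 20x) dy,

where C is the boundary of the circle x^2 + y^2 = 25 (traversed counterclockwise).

Green's theorem converts the closed line integral into a double integral over the enclosed region D:

    ∮_C P dx + Q dy = ∬_D (∂Q/∂x - ∂P/∂y) dA.

Here P = -20y, Q = 20x^3 + 20x, so

    ∂Q/∂x = 60x^2 + 20,    ∂P/∂y = -20,
    ∂Q/∂x - ∂P/∂y = 60x^2 + 40.

D is the region x^2 + y^2 ≤ 25. Evaluating the double integral:

In polar coordinates (x = r cos θ, y = r sin θ, dA = r dr dθ) the integrand becomes 60r^2cos(θ)^2 + 40, so

    ∬_D (60x^2 + 40) dA = ∫_0^{2π} ∫_0^{5} (60r^2cos(θ)^2 + 40) · r dr dθ.

Inner (r from 0 to 5): 9375cos(θ)^2 + 500.
Outer (θ from 0 to 2π): 10375π.

Therefore ∮_C P dx + Q dy = 10375π.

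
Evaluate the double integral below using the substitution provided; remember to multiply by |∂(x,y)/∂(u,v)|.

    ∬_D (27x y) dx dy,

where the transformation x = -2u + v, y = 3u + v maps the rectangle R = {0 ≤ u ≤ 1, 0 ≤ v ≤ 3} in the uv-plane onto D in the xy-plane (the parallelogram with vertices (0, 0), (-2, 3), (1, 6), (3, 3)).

Compute the Jacobian determinant of (x, y) with respect to (u, v):

    ∂(x,y)/∂(u,v) = | -2  1 | = (-2)(1) - (1)(3) = -5.
                   | 3  1 |

Its absolute value is |J| = 5 (the area scaling factor).

Substituting x = -2u + v, y = 3u + v into the integrand,

    27x y → -162u^2 + 27u v + 27v^2,

so the integral becomes

    ∬_R (-162u^2 + 27u v + 27v^2) · |J| du dv = ∫_0^1 ∫_0^3 (-810u^2 + 135u v + 135v^2) dv du.

Inner (v): -2430u^2 + 1215u/2 + 1215.
Outer (u): 2835/4.

Therefore ∬_D (27x y) dx dy = 2835/4.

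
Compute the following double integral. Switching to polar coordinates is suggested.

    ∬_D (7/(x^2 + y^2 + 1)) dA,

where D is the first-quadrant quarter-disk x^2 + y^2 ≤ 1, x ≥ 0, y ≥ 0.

The region D is 0 ≤ r ≤ 1, 0 ≤ θ ≤ π/2 in polar coordinates, where x = r cos(θ), y = r sin(θ), and dA = r dr dθ.

Under the substitution, the integrand becomes 7/(r^2 + 1), so

    ∬_D (7/(x^2 + y^2 + 1)) dA = ∫_{0}^{π/2} ∫_{0}^{1} (7/(r^2 + 1)) · r dr dθ.

Inner integral (in r): ∫_{0}^{1} (7/(r^2 + 1)) · r dr = 7log(2)/2.

Outer integral (in θ): ∫_{0}^{π/2} (7log(2)/2) dθ = 7π log(2)/4.

Therefore ∬_D (7/(x^2 + y^2 + 1)) dA = 7π log(2)/4.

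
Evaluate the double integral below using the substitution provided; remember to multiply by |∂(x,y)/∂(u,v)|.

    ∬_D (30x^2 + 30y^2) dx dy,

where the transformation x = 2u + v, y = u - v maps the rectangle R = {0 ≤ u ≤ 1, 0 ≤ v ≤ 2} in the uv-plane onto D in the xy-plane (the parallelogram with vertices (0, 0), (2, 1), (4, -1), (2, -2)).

Compute the Jacobian determinant of (x, y) with respect to (u, v):

    ∂(x,y)/∂(u,v) = | 2  1 | = (2)(-1) - (1)(1) = -3.
                   | 1  -1 |

Its absolute value is |J| = 3 (the area scaling factor).

Substituting x = 2u + v, y = u - v into the integrand,

    30x^2 + 30y^2 → 150u^2 + 60u v + 60v^2,

so the integral becomes

    ∬_R (150u^2 + 60u v + 60v^2) · |J| du dv = ∫_0^1 ∫_0^2 (450u^2 + 180u v + 180v^2) dv du.

Inner (v): 900u^2 + 360u + 480.
Outer (u): 960.

Therefore ∬_D (30x^2 + 30y^2) dx dy = 960.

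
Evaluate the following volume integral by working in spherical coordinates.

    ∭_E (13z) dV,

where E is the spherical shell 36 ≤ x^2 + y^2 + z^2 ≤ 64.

In spherical coordinates, x = ρ sin(φ) cos(θ), y = ρ sin(φ) sin(θ), z = ρ cos(φ), and dV = ρ^2 sin(φ) dρ dφ dθ.

The integrand becomes 13ρ cos(φ), so

    ∭_E (13z) dV = ∫_{0}^{2π} ∫_{0}^{π} ∫_{6}^{8} (13ρ cos(φ)) · ρ^2 sin(φ) dρ dφ dθ.

Inner (ρ): 4550sin(2φ).
Middle (φ): 0.
Outer (θ): 0.

Therefore the triple integral equals 0.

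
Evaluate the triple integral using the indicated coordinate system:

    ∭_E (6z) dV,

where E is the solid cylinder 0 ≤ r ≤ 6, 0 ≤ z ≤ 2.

In cylindrical coordinates, x = r cos(θ), y = r sin(θ), z = z, and dV = r dr dθ dz.

The integrand becomes 6z, so

    ∭_E (6z) dV = ∫_{0}^{2π} ∫_{0}^{6} ∫_{0}^{2} (6z) · r dz dr dθ.

Inner (z): 12r.
Middle (r from 0 to 6): 216.
Outer (θ): 432π.

Therefore the triple integral equals 432π.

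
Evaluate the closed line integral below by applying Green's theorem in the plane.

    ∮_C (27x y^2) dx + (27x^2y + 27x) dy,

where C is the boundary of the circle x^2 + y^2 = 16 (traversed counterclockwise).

Green's theorem converts the closed line integral into a double integral over the enclosed region D:

    ∮_C P dx + Q dy = ∬_D (∂Q/∂x - ∂P/∂y) dA.

Here P = 27x y^2, Q = 27x^2y + 27x, so

    ∂Q/∂x = 54x y + 27,    ∂P/∂y = 54x y,
    ∂Q/∂x - ∂P/∂y = 27.

D is the region x^2 + y^2 ≤ 16. Evaluating the double integral:

In polar coordinates (x = r cos θ, y = r sin θ, dA = r dr dθ) the integrand becomes 27, so

    ∬_D (27) dA = ∫_0^{2π} ∫_0^{4} (27) · r dr dθ.

Inner (r from 0 to 4): 216.
Outer (θ from 0 to 2π): 432π.

Therefore ∮_C P dx + Q dy = 432π.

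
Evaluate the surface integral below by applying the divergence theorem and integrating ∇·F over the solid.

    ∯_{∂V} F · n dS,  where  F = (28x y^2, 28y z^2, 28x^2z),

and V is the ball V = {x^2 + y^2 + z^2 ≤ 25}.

By the divergence theorem,

    ∯_{∂V} F · n dS = ∭_V (∇ · F) dV.

Compute the divergence:
    ∇ · F = ∂F_x/∂x + ∂F_y/∂y + ∂F_z/∂z = 28y^2 + 28z^2 + 28x^2 = 28x^2 + 28y^2 + 28z^2.

In spherical coordinates, x = ρ sin(φ) cos(θ), y = ρ sin(φ) sin(θ), z = ρ cos(φ), dV = ρ^2 sin(φ) dρ dφ dθ, with 0 ≤ ρ ≤ 5, 0 ≤ φ ≤ π, 0 ≤ θ ≤ 2π.

The integrand, after substitution and multiplying by the volume element, becomes (28ρ^2) · ρ^2 sin(φ), so

    ∭_V (∇·F) dV = ∫_0^{2π} ∫_0^{π} ∫_0^{5} (28ρ^2) · ρ^2 sin(φ) dρ dφ dθ.

Inner (ρ from 0 to 5): 17500sin(φ).
Middle (φ from 0 to π): 35000.
Outer (θ from 0 to 2π): 70000π.

Therefore ∯_{∂V} F · n dS = 70000π.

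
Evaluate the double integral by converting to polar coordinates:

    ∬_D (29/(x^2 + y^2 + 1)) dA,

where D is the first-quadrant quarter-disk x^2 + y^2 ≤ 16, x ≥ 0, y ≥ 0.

The region D is 0 ≤ r ≤ 4, 0 ≤ θ ≤ π/2 in polar coordinates, where x = r cos(θ), y = r sin(θ), and dA = r dr dθ.

Under the substitution, the integrand becomes 29/(r^2 + 1), so

    ∬_D (29/(x^2 + y^2 + 1)) dA = ∫_{0}^{π/2} ∫_{0}^{4} (29/(r^2 + 1)) · r dr dθ.

Inner integral (in r): ∫_{0}^{4} (29/(r^2 + 1)) · r dr = 29log(17)/2.

Outer integral (in θ): ∫_{0}^{π/2} (29log(17)/2) dθ = 29π log(17)/4.

Therefore ∬_D (29/(x^2 + y^2 + 1)) dA = 29π log(17)/4.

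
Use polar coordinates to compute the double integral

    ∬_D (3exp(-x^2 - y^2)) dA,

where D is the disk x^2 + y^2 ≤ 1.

The region D is 0 ≤ r ≤ 1, 0 ≤ θ ≤ 2π in polar coordinates, where x = r cos(θ), y = r sin(θ), and dA = r dr dθ.

Under the substitution, the integrand becomes 3exp(-r^2), so

    ∬_D (3exp(-x^2 - y^2)) dA = ∫_{0}^{2π} ∫_{0}^{1} (3exp(-r^2)) · r dr dθ.

Inner integral (in r): ∫_{0}^{1} (3exp(-r^2)) · r dr = 3/2 - 3exp(-1)/2.

Outer integral (in θ): ∫_{0}^{2π} (3/2 - 3exp(-1)/2) dθ = -3π exp(-1) + 3π.

Therefore ∬_D (3exp(-x^2 - y^2)) dA = -3π exp(-1) + 3π.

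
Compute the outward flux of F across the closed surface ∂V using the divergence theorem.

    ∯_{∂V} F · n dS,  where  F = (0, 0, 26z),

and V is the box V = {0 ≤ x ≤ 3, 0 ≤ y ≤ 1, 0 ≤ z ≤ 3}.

By the divergence theorem,

    ∯_{∂V} F · n dS = ∭_V (∇ · F) dV.

Compute the divergence:
    ∇ · F = ∂F_x/∂x + ∂F_y/∂y + ∂F_z/∂z = 0 + 0 + 26 = 26.

V is a rectangular box, so dV = dx dy dz with 0 ≤ x ≤ 3, 0 ≤ y ≤ 1, 0 ≤ z ≤ 3.

Integrate (26) over V as an iterated integral:

    ∭_V (∇·F) dV = ∫_0^{3} ∫_0^{1} ∫_0^{3} (26) dz dy dx.

Inner (z from 0 to 3): 78.
Middle (y from 0 to 1): 78.
Outer (x from 0 to 3): 234.

Therefore ∯_{∂V} F · n dS = 234.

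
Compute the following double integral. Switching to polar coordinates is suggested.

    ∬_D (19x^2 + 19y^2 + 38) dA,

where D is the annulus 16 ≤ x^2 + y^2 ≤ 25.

The region D is 4 ≤ r ≤ 5, 0 ≤ θ ≤ 2π in polar coordinates, where x = r cos(θ), y = r sin(θ), and dA = r dr dθ.

Under the substitution, the integrand becomes 19r^2 + 38, so

    ∬_D (19x^2 + 19y^2 + 38) dA = ∫_{0}^{2π} ∫_{4}^{5} (19r^2 + 38) · r dr dθ.

Inner integral (in r): ∫_{4}^{5} (19r^2 + 38) · r dr = 7695/4.

Outer integral (in θ): ∫_{0}^{2π} (7695/4) dθ = 7695π/2.

Therefore ∬_D (19x^2 + 19y^2 + 38) dA = 7695π/2.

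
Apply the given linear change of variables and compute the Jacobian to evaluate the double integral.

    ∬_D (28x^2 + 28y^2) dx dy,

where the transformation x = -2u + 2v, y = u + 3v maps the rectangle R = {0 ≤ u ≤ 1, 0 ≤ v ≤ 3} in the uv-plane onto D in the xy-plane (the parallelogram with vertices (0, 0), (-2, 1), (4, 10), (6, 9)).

Compute the Jacobian determinant of (x, y) with respect to (u, v):

    ∂(x,y)/∂(u,v) = | -2  2 | = (-2)(3) - (2)(1) = -8.
                   | 1  3 |

Its absolute value is |J| = 8 (the area scaling factor).

Substituting x = -2u + 2v, y = u + 3v into the integrand,

    28x^2 + 28y^2 → 140u^2 - 56u v + 364v^2,

so the integral becomes

    ∬_R (140u^2 - 56u v + 364v^2) · |J| du dv = ∫_0^1 ∫_0^3 (1120u^2 - 448u v + 2912v^2) dv du.

Inner (v): 3360u^2 - 2016u + 26208.
Outer (u): 26320.

Therefore ∬_D (28x^2 + 28y^2) dx dy = 26320.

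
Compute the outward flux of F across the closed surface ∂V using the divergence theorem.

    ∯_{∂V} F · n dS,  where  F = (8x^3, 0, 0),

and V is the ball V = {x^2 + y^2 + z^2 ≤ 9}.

By the divergence theorem,

    ∯_{∂V} F · n dS = ∭_V (∇ · F) dV.

Compute the divergence:
    ∇ · F = ∂F_x/∂x + ∂F_y/∂y + ∂F_z/∂z = 24x^2 + 0 + 0 = 24x^2.

In spherical coordinates, x = ρ sin(φ) cos(θ), y = ρ sin(φ) sin(θ), z = ρ cos(φ), dV = ρ^2 sin(φ) dρ dφ dθ, with 0 ≤ ρ ≤ 3, 0 ≤ φ ≤ π, 0 ≤ θ ≤ 2π.

The integrand, after substitution and multiplying by the volume element, becomes (24ρ^2sin(φ)^2cos(θ)^2) · ρ^2 sin(φ), so

    ∭_V (∇·F) dV = ∫_0^{2π} ∫_0^{π} ∫_0^{3} (24ρ^2sin(φ)^2cos(θ)^2) · ρ^2 sin(φ) dρ dφ dθ.

Inner (ρ from 0 to 3): 5832sin(φ)^3cos(θ)^2/5.
Middle (φ from 0 to π): 7776cos(θ)^2/5.
Outer (θ from 0 to 2π): 7776π/5.

Therefore ∯_{∂V} F · n dS = 7776π/5.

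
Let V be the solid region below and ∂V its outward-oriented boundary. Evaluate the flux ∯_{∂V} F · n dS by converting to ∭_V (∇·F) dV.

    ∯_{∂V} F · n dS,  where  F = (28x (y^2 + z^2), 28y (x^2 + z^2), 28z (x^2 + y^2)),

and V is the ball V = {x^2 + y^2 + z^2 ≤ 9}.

By the divergence theorem,

    ∯_{∂V} F · n dS = ∭_V (∇ · F) dV.

Compute the divergence:
    ∇ · F = ∂F_x/∂x + ∂F_y/∂y + ∂F_z/∂z = 28y^2 + 28z^2 + 28x^2 + 28z^2 + 28x^2 + 28y^2 = 56x^2 + 56y^2 + 56z^2.

In spherical coordinates, x = ρ sin(φ) cos(θ), y = ρ sin(φ) sin(θ), z = ρ cos(φ), dV = ρ^2 sin(φ) dρ dφ dθ, with 0 ≤ ρ ≤ 3, 0 ≤ φ ≤ π, 0 ≤ θ ≤ 2π.

The integrand, after substitution and multiplying by the volume element, becomes (56ρ^2) · ρ^2 sin(φ), so

    ∭_V (∇·F) dV = ∫_0^{2π} ∫_0^{π} ∫_0^{3} (56ρ^2) · ρ^2 sin(φ) dρ dφ dθ.

Inner (ρ from 0 to 3): 13608sin(φ)/5.
Middle (φ from 0 to π): 27216/5.
Outer (θ from 0 to 2π): 54432π/5.

Therefore ∯_{∂V} F · n dS = 54432π/5.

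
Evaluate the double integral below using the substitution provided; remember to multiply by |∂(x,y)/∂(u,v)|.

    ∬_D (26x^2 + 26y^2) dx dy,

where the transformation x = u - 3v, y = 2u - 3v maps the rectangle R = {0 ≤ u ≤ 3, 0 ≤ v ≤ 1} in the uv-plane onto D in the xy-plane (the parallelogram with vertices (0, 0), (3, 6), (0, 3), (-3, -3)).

Compute the Jacobian determinant of (x, y) with respect to (u, v):

    ∂(x,y)/∂(u,v) = | 1  -3 | = (1)(-3) - (-3)(2) = 3.
                   | 2  -3 |

Its absolute value is |J| = 3 (the area scaling factor).

Substituting x = u - 3v, y = 2u - 3v into the integrand,

    26x^2 + 26y^2 → 130u^2 - 468u v + 468v^2,

so the integral becomes

    ∬_R (130u^2 - 468u v + 468v^2) · |J| du dv = ∫_0^3 ∫_0^1 (390u^2 - 1404u v + 1404v^2) dv du.

Inner (v): 390u^2 - 702u + 468.
Outer (u): 1755.

Therefore ∬_D (26x^2 + 26y^2) dx dy = 1755.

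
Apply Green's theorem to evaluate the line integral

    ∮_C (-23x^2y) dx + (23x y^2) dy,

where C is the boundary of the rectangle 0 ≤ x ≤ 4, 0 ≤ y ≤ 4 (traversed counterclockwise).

Green's theorem converts the closed line integral into a double integral over the enclosed region D:

    ∮_C P dx + Q dy = ∬_D (∂Q/∂x - ∂P/∂y) dA.

Here P = -23x^2y, Q = 23x y^2, so

    ∂Q/∂x = 23y^2,    ∂P/∂y = -23x^2,
    ∂Q/∂x - ∂P/∂y = 23x^2 + 23y^2.

D is the region 0 ≤ x ≤ 4, 0 ≤ y ≤ 4. Evaluating the double integral:

    ∬_D (23x^2 + 23y^2) dA = ∫_0^{4} ∫_0^{4} (23x^2 + 23y^2) dy dx.

Inner (y from 0 to 4): 92x^2 + 1472/3.
Outer (x from 0 to 4): 11776/3.

Therefore ∮_C P dx + Q dy = 11776/3.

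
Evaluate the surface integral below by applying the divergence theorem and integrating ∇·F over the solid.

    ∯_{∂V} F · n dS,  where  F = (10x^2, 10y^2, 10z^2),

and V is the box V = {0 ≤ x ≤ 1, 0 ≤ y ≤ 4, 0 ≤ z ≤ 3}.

By the divergence theorem,

    ∯_{∂V} F · n dS = ∭_V (∇ · F) dV.

Compute the divergence:
    ∇ · F = ∂F_x/∂x + ∂F_y/∂y + ∂F_z/∂z = 20x + 20y + 20z.

V is a rectangular box, so dV = dx dy dz with 0 ≤ x ≤ 1, 0 ≤ y ≤ 4, 0 ≤ z ≤ 3.

Integrate (20x + 20y + 20z) over V as an iterated integral:

    ∭_V (∇·F) dV = ∫_0^{1} ∫_0^{4} ∫_0^{3} (20x + 20y + 20z) dz dy dx.

Inner (z from 0 to 3): 60x + 60y + 90.
Middle (y from 0 to 4): 240x + 840.
Outer (x from 0 to 1): 960.

Therefore ∯_{∂V} F · n dS = 960.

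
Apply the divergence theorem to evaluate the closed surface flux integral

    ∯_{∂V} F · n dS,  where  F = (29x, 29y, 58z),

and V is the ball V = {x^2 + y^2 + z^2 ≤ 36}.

By the divergence theorem,

    ∯_{∂V} F · n dS = ∭_V (∇ · F) dV.

Compute the divergence:
    ∇ · F = ∂F_x/∂x + ∂F_y/∂y + ∂F_z/∂z = 29 + 29 + 58 = 116.

In spherical coordinates, x = ρ sin(φ) cos(θ), y = ρ sin(φ) sin(θ), z = ρ cos(φ), dV = ρ^2 sin(φ) dρ dφ dθ, with 0 ≤ ρ ≤ 6, 0 ≤ φ ≤ π, 0 ≤ θ ≤ 2π.

The integrand, after substitution and multiplying by the volume element, becomes (116) · ρ^2 sin(φ), so

    ∭_V (∇·F) dV = ∫_0^{2π} ∫_0^{π} ∫_0^{6} (116) · ρ^2 sin(φ) dρ dφ dθ.

Inner (ρ from 0 to 6): 8352sin(φ).
Middle (φ from 0 to π): 16704.
Outer (θ from 0 to 2π): 33408π.

Therefore ∯_{∂V} F · n dS = 33408π.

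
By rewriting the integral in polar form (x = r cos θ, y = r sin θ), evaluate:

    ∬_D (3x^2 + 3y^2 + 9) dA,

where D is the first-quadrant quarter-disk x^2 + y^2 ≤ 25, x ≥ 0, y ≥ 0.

The region D is 0 ≤ r ≤ 5, 0 ≤ θ ≤ π/2 in polar coordinates, where x = r cos(θ), y = r sin(θ), and dA = r dr dθ.

Under the substitution, the integrand becomes 3r^2 + 9, so

    ∬_D (3x^2 + 3y^2 + 9) dA = ∫_{0}^{π/2} ∫_{0}^{5} (3r^2 + 9) · r dr dθ.

Inner integral (in r): ∫_{0}^{5} (3r^2 + 9) · r dr = 2325/4.

Outer integral (in θ): ∫_{0}^{π/2} (2325/4) dθ = 2325π/8.

Therefore ∬_D (3x^2 + 3y^2 + 9) dA = 2325π/8.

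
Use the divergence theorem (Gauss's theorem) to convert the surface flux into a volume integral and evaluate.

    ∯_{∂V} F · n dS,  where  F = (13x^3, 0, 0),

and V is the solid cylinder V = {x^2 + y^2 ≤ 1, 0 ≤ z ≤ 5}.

By the divergence theorem,

    ∯_{∂V} F · n dS = ∭_V (∇ · F) dV.

Compute the divergence:
    ∇ · F = ∂F_x/∂x + ∂F_y/∂y + ∂F_z/∂z = 39x^2 + 0 + 0 = 39x^2.

In cylindrical coordinates, x = r cos(θ), y = r sin(θ), z = z, dV = r dr dθ dz, with 0 ≤ r ≤ 1, 0 ≤ θ ≤ 2π, 0 ≤ z ≤ 5.

The integrand, after substitution and multiplying by the volume element, becomes (39r^2cos(θ)^2) · r, so

    ∭_V (∇·F) dV = ∫_0^{2π} ∫_0^{1} ∫_0^{5} (39r^2cos(θ)^2) · r dz dr dθ.

Inner (z from 0 to 5): 195r^3cos(θ)^2.
Middle (r from 0 to 1): 195cos(θ)^2/4.
Outer (θ from 0 to 2π): 195π/4.

Therefore ∯_{∂V} F · n dS = 195π/4.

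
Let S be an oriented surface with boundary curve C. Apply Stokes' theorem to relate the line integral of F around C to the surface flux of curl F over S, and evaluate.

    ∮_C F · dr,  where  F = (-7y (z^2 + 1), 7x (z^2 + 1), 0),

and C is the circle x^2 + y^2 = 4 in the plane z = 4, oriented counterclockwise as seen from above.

Let S be the flat disk x^2 + y^2 ≤ 4 in the plane z = 4, with upward unit normal n̂ = ẑ. By Stokes' theorem,

    ∮_C F · dr = ∬_S (∇ × F) · n̂ dS = ∬_D (curl F)_z dA,

where D is the disk x^2 + y^2 ≤ 4.

Compute the curl of F = (-7y (z^2 + 1), 7x (z^2 + 1), 0):
    (∇ × F)_x = ∂F_z/∂y - ∂F_y/∂z = -14x z,
    (∇ × F)_y = ∂F_x/∂z - ∂F_z/∂x = -14y z,
    (∇ × F)_z = ∂F_y/∂x - ∂F_x/∂y = 14z^2 + 14.

On z = 4, (curl F)_z = 238.

Convert to polar (x = r cos θ, y = r sin θ, dA = r dr dθ); the integrand becomes 238, so

    ∬_D (curl F)_z dA = ∫_0^{2π} ∫_0^{2} (238) · r dr dθ.

Inner (r from 0 to 2): 476.
Outer (θ from 0 to 2π): 952π.

Therefore ∮_C F · dr = 952π.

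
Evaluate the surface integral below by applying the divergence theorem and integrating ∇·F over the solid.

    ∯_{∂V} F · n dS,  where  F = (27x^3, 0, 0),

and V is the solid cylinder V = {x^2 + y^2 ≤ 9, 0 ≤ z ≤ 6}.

By the divergence theorem,

    ∯_{∂V} F · n dS = ∭_V (∇ · F) dV.

Compute the divergence:
    ∇ · F = ∂F_x/∂x + ∂F_y/∂y + ∂F_z/∂z = 81x^2 + 0 + 0 = 81x^2.

In cylindrical coordinates, x = r cos(θ), y = r sin(θ), z = z, dV = r dr dθ dz, with 0 ≤ r ≤ 3, 0 ≤ θ ≤ 2π, 0 ≤ z ≤ 6.

The integrand, after substitution and multiplying by the volume element, becomes (81r^2cos(θ)^2) · r, so

    ∭_V (∇·F) dV = ∫_0^{2π} ∫_0^{3} ∫_0^{6} (81r^2cos(θ)^2) · r dz dr dθ.

Inner (z from 0 to 6): 486r^3cos(θ)^2.
Middle (r from 0 to 3): 19683cos(θ)^2/2.
Outer (θ from 0 to 2π): 19683π/2.

Therefore ∯_{∂V} F · n dS = 19683π/2.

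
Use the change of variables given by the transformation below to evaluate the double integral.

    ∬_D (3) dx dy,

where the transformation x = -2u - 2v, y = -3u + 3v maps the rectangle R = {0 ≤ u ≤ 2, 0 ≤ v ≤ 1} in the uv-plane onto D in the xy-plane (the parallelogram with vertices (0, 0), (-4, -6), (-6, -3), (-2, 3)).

Compute the Jacobian determinant of (x, y) with respect to (u, v):

    ∂(x,y)/∂(u,v) = | -2  -2 | = (-2)(3) - (-2)(-3) = -12.
                   | -3  3 |

Its absolute value is |J| = 12 (the area scaling factor).

Substituting x = -2u - 2v, y = -3u + 3v into the integrand,

    3 → 3,

so the integral becomes

    ∬_R (3) · |J| du dv = ∫_0^2 ∫_0^1 (36) dv du.

Inner (v): 36.
Outer (u): 72.

Therefore ∬_D (3) dx dy = 72.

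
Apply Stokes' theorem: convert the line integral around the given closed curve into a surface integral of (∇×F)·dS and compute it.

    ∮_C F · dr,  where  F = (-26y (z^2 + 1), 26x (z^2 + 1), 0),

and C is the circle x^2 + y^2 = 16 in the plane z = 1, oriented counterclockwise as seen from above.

Let S be the flat disk x^2 + y^2 ≤ 16 in the plane z = 1, with upward unit normal n̂ = ẑ. By Stokes' theorem,

    ∮_C F · dr = ∬_S (∇ × F) · n̂ dS = ∬_D (curl F)_z dA,

where D is the disk x^2 + y^2 ≤ 16.

Compute the curl of F = (-26y (z^2 + 1), 26x (z^2 + 1), 0):
    (∇ × F)_x = ∂F_z/∂y - ∂F_y/∂z = -52x z,
    (∇ × F)_y = ∂F_x/∂z - ∂F_z/∂x = -52y z,
    (∇ × F)_z = ∂F_y/∂x - ∂F_x/∂y = 52z^2 + 52.

On z = 1, (curl F)_z = 104.

Convert to polar (x = r cos θ, y = r sin θ, dA = r dr dθ); the integrand becomes 104, so

    ∬_D (curl F)_z dA = ∫_0^{2π} ∫_0^{4} (104) · r dr dθ.

Inner (r from 0 to 4): 832.
Outer (θ from 0 to 2π): 1664π.

Therefore ∮_C F · dr = 1664π.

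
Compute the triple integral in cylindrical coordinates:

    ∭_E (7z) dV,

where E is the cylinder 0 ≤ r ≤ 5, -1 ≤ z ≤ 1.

In cylindrical coordinates, x = r cos(θ), y = r sin(θ), z = z, and dV = r dr dθ dz.

The integrand becomes 7z, so

    ∭_E (7z) dV = ∫_{0}^{2π} ∫_{0}^{5} ∫_{-1}^{1} (7z) · r dz dr dθ.

Inner (z): 0.
Middle (r from 0 to 5): 0.
Outer (θ): 0.

Therefore the triple integral equals 0.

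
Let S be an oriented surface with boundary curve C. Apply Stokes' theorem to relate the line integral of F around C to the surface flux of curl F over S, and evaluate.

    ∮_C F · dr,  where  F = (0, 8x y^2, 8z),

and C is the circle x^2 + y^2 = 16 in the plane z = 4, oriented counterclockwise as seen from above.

Let S be the flat disk x^2 + y^2 ≤ 16 in the plane z = 4, with upward unit normal n̂ = ẑ. By Stokes' theorem,

    ∮_C F · dr = ∬_S (∇ × F) · n̂ dS = ∬_D (curl F)_z dA,

where D is the disk x^2 + y^2 ≤ 16.

Compute the curl of F = (0, 8x y^2, 8z):
    (∇ × F)_x = ∂F_z/∂y - ∂F_y/∂z = 0,
    (∇ × F)_y = ∂F_x/∂z - ∂F_z/∂x = 0,
    (∇ × F)_z = ∂F_y/∂x - ∂F_x/∂y = 8y^2.

On z = 4, (curl F)_z = 8y^2.

Convert to polar (x = r cos θ, y = r sin θ, dA = r dr dθ); the integrand becomes 8r^2sin(θ)^2, so

    ∬_D (curl F)_z dA = ∫_0^{2π} ∫_0^{4} (8r^2sin(θ)^2) · r dr dθ.

Inner (r from 0 to 4): 512sin(θ)^2.
Outer (θ from 0 to 2π): 512π.

Therefore ∮_C F · dr = 512π.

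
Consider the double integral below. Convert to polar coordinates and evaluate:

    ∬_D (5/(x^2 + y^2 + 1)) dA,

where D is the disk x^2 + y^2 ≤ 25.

The region D is 0 ≤ r ≤ 5, 0 ≤ θ ≤ 2π in polar coordinates, where x = r cos(θ), y = r sin(θ), and dA = r dr dθ.

Under the substitution, the integrand becomes 5/(r^2 + 1), so

    ∬_D (5/(x^2 + y^2 + 1)) dA = ∫_{0}^{2π} ∫_{0}^{5} (5/(r^2 + 1)) · r dr dθ.

Inner integral (in r): ∫_{0}^{5} (5/(r^2 + 1)) · r dr = 5log(26)/2.

Outer integral (in θ): ∫_{0}^{2π} (5log(26)/2) dθ = 5π log(26).

Therefore ∬_D (5/(x^2 + y^2 + 1)) dA = 5π log(26).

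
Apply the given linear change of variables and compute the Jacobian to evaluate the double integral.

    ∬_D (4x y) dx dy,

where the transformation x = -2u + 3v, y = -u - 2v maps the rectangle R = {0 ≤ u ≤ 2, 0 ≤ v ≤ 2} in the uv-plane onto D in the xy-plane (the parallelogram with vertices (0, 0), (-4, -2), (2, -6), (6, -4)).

Compute the Jacobian determinant of (x, y) with respect to (u, v):

    ∂(x,y)/∂(u,v) = | -2  3 | = (-2)(-2) - (3)(-1) = 7.
                   | -1  -2 |

Its absolute value is |J| = 7 (the area scaling factor).

Substituting x = -2u + 3v, y = -u - 2v into the integrand,

    4x y → 8u^2 + 4u v - 24v^2,

so the integral becomes

    ∬_R (8u^2 + 4u v - 24v^2) · |J| du dv = ∫_0^2 ∫_0^2 (56u^2 + 28u v - 168v^2) dv du.

Inner (v): 112u^2 + 56u - 448.
Outer (u): -1456/3.

Therefore ∬_D (4x y) dx dy = -1456/3.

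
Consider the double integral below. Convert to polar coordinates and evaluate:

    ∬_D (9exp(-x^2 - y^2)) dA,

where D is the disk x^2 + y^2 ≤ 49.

The region D is 0 ≤ r ≤ 7, 0 ≤ θ ≤ 2π in polar coordinates, where x = r cos(θ), y = r sin(θ), and dA = r dr dθ.

Under the substitution, the integrand becomes 9exp(-r^2), so

    ∬_D (9exp(-x^2 - y^2)) dA = ∫_{0}^{2π} ∫_{0}^{7} (9exp(-r^2)) · r dr dθ.

Inner integral (in r): ∫_{0}^{7} (9exp(-r^2)) · r dr = 9/2 - 9exp(-49)/2.

Outer integral (in θ): ∫_{0}^{2π} (9/2 - 9exp(-49)/2) dθ = -9π exp(-49) + 9π.

Therefore ∬_D (9exp(-x^2 - y^2)) dA = -9π exp(-49) + 9π.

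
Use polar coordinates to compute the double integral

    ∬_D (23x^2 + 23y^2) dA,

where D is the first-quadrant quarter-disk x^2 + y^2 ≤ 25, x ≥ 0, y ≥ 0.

The region D is 0 ≤ r ≤ 5, 0 ≤ θ ≤ π/2 in polar coordinates, where x = r cos(θ), y = r sin(θ), and dA = r dr dθ.

Under the substitution, the integrand becomes 23r^2, so

    ∬_D (23x^2 + 23y^2) dA = ∫_{0}^{π/2} ∫_{0}^{5} (23r^2) · r dr dθ.

Inner integral (in r): ∫_{0}^{5} (23r^2) · r dr = 14375/4.

Outer integral (in θ): ∫_{0}^{π/2} (14375/4) dθ = 14375π/8.

Therefore ∬_D (23x^2 + 23y^2) dA = 14375π/8.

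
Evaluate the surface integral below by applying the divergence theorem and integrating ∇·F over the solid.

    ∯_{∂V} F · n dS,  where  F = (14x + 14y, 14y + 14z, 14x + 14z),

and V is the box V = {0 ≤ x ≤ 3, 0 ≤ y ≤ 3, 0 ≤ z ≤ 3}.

By the divergence theorem,

    ∯_{∂V} F · n dS = ∭_V (∇ · F) dV.

Compute the divergence:
    ∇ · F = ∂F_x/∂x + ∂F_y/∂y + ∂F_z/∂z = 14 + 14 + 14 = 42.

V is a rectangular box, so dV = dx dy dz with 0 ≤ x ≤ 3, 0 ≤ y ≤ 3, 0 ≤ z ≤ 3.

Integrate (42) over V as an iterated integral:

    ∭_V (∇·F) dV = ∫_0^{3} ∫_0^{3} ∫_0^{3} (42) dz dy dx.

Inner (z from 0 to 3): 126.
Middle (y from 0 to 3): 378.
Outer (x from 0 to 3): 1134.

Therefore ∯_{∂V} F · n dS = 1134.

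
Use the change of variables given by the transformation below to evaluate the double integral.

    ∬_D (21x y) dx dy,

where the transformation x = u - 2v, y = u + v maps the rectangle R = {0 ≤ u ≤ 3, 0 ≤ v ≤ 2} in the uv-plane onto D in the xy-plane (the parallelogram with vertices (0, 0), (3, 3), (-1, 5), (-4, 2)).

Compute the Jacobian determinant of (x, y) with respect to (u, v):

    ∂(x,y)/∂(u,v) = | 1  -2 | = (1)(1) - (-2)(1) = 3.
                   | 1  1 |

Its absolute value is |J| = 3 (the area scaling factor).

Substituting x = u - 2v, y = u + v into the integrand,

    21x y → 21u^2 - 21u v - 42v^2,

so the integral becomes

    ∬_R (21u^2 - 21u v - 42v^2) · |J| du dv = ∫_0^3 ∫_0^2 (63u^2 - 63u v - 126v^2) dv du.

Inner (v): 126u^2 - 126u - 336.
Outer (u): -441.

Therefore ∬_D (21x y) dx dy = -441.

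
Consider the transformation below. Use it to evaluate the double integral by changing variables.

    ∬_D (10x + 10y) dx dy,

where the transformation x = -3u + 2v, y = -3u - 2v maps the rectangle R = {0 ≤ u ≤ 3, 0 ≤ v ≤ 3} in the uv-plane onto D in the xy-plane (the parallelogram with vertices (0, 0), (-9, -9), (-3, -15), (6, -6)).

Compute the Jacobian determinant of (x, y) with respect to (u, v):

    ∂(x,y)/∂(u,v) = | -3  2 | = (-3)(-2) - (2)(-3) = 12.
                   | -3  -2 |

Its absolute value is |J| = 12 (the area scaling factor).

Substituting x = -3u + 2v, y = -3u - 2v into the integrand,

    10x + 10y → -60u,

so the integral becomes

    ∬_R (-60u) · |J| du dv = ∫_0^3 ∫_0^3 (-720u) dv du.

Inner (v): -2160u.
Outer (u): -9720.

Therefore ∬_D (10x + 10y) dx dy = -9720.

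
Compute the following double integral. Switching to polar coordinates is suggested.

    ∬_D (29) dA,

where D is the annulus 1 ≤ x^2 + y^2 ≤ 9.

The region D is 1 ≤ r ≤ 3, 0 ≤ θ ≤ 2π in polar coordinates, where x = r cos(θ), y = r sin(θ), and dA = r dr dθ.

Under the substitution, the integrand becomes 29, so

    ∬_D (29) dA = ∫_{0}^{2π} ∫_{1}^{3} (29) · r dr dθ.

Inner integral (in r): ∫_{1}^{3} (29) · r dr = 116.

Outer integral (in θ): ∫_{0}^{2π} (116) dθ = 232π.

Therefore ∬_D (29) dA = 232π.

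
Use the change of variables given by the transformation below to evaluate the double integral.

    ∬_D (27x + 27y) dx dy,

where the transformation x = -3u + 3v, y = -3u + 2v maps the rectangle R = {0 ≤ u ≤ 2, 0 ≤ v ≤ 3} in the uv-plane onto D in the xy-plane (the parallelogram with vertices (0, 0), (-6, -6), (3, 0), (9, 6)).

Compute the Jacobian determinant of (x, y) with respect to (u, v):

    ∂(x,y)/∂(u,v) = | -3  3 | = (-3)(2) - (3)(-3) = 3.
                   | -3  2 |

Its absolute value is |J| = 3 (the area scaling factor).

Substituting x = -3u + 3v, y = -3u + 2v into the integrand,

    27x + 27y → -162u + 135v,

so the integral becomes

    ∬_R (-162u + 135v) · |J| du dv = ∫_0^2 ∫_0^3 (-486u + 405v) dv du.

Inner (v): 3645/2 - 1458u.
Outer (u): 729.

Therefore ∬_D (27x + 27y) dx dy = 729.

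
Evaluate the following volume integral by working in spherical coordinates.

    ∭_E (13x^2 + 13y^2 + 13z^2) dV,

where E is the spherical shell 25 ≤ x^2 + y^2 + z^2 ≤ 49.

In spherical coordinates, x = ρ sin(φ) cos(θ), y = ρ sin(φ) sin(θ), z = ρ cos(φ), and dV = ρ^2 sin(φ) dρ dφ dθ.

The integrand becomes 13ρ^2, so

    ∭_E (13x^2 + 13y^2 + 13z^2) dV = ∫_{0}^{2π} ∫_{0}^{π} ∫_{5}^{7} (13ρ^2) · ρ^2 sin(φ) dρ dφ dθ.

Inner (ρ): 177866sin(φ)/5.
Middle (φ): 355732/5.
Outer (θ): 711464π/5.

Therefore the triple integral equals 711464π/5.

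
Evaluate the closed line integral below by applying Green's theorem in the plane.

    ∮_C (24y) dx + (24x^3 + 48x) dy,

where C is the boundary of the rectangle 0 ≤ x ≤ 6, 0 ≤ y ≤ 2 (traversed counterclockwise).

Green's theorem converts the closed line integral into a double integral over the enclosed region D:

    ∮_C P dx + Q dy = ∬_D (∂Q/∂x - ∂P/∂y) dA.

Here P = 24y, Q = 24x^3 + 48x, so

    ∂Q/∂x = 72x^2 + 48,    ∂P/∂y = 24,
    ∂Q/∂x - ∂P/∂y = 72x^2 + 24.

D is the region 0 ≤ x ≤ 6, 0 ≤ y ≤ 2. Evaluating the double integral:

    ∬_D (72x^2 + 24) dA = ∫_0^{6} ∫_0^{2} (72x^2 + 24) dy dx.

Inner (y from 0 to 2): 144x^2 + 48.
Outer (x from 0 to 6): 10656.

Therefore ∮_C P dx + Q dy = 10656.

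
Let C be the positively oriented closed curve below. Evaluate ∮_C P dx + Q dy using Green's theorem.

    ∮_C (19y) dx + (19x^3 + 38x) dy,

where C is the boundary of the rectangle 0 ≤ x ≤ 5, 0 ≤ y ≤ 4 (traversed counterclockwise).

Green's theorem converts the closed line integral into a double integral over the enclosed region D:

    ∮_C P dx + Q dy = ∬_D (∂Q/∂x - ∂P/∂y) dA.

Here P = 19y, Q = 19x^3 + 38x, so

    ∂Q/∂x = 57x^2 + 38,    ∂P/∂y = 19,
    ∂Q/∂x - ∂P/∂y = 57x^2 + 19.

D is the region 0 ≤ x ≤ 5, 0 ≤ y ≤ 4. Evaluating the double integral:

    ∬_D (57x^2 + 19) dA = ∫_0^{5} ∫_0^{4} (57x^2 + 19) dy dx.

Inner (y from 0 to 4): 228x^2 + 76.
Outer (x from 0 to 5): 9880.

Therefore ∮_C P dx + Q dy = 9880.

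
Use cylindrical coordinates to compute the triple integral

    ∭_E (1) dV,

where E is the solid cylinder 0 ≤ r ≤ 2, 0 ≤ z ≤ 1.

In cylindrical coordinates, x = r cos(θ), y = r sin(θ), z = z, and dV = r dr dθ dz.

The integrand becomes 1, so

    ∭_E (1) dV = ∫_{0}^{2π} ∫_{0}^{2} ∫_{0}^{1} (1) · r dz dr dθ.

Inner (z): r.
Middle (r from 0 to 2): 2.
Outer (θ): 4π.

Therefore the triple integral equals 4π.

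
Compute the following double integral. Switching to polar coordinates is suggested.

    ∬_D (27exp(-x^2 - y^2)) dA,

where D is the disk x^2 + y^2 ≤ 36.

The region D is 0 ≤ r ≤ 6, 0 ≤ θ ≤ 2π in polar coordinates, where x = r cos(θ), y = r sin(θ), and dA = r dr dθ.

Under the substitution, the integrand becomes 27exp(-r^2), so

    ∬_D (27exp(-x^2 - y^2)) dA = ∫_{0}^{2π} ∫_{0}^{6} (27exp(-r^2)) · r dr dθ.

Inner integral (in r): ∫_{0}^{6} (27exp(-r^2)) · r dr = 27/2 - 27exp(-36)/2.

Outer integral (in θ): ∫_{0}^{2π} (27/2 - 27exp(-36)/2) dθ = -27π exp(-36) + 27π.

Therefore ∬_D (27exp(-x^2 - y^2)) dA = -27π exp(-36) + 27π.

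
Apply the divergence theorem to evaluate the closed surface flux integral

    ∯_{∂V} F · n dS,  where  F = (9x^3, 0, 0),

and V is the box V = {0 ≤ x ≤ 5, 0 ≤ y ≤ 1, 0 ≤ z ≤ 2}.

By the divergence theorem,

    ∯_{∂V} F · n dS = ∭_V (∇ · F) dV.

Compute the divergence:
    ∇ · F = ∂F_x/∂x + ∂F_y/∂y + ∂F_z/∂z = 27x^2 + 0 + 0 = 27x^2.

V is a rectangular box, so dV = dx dy dz with 0 ≤ x ≤ 5, 0 ≤ y ≤ 1, 0 ≤ z ≤ 2.

Integrate (27x^2) over V as an iterated integral:

    ∭_V (∇·F) dV = ∫_0^{5} ∫_0^{1} ∫_0^{2} (27x^2) dz dy dx.

Inner (z from 0 to 2): 54x^2.
Middle (y from 0 to 1): 54x^2.
Outer (x from 0 to 5): 2250.

Therefore ∯_{∂V} F · n dS = 2250.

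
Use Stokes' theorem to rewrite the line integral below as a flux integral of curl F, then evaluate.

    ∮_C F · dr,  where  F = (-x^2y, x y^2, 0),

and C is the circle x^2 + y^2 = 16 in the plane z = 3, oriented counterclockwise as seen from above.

Let S be the flat disk x^2 + y^2 ≤ 16 in the plane z = 3, with upward unit normal n̂ = ẑ. By Stokes' theorem,

    ∮_C F · dr = ∬_S (∇ × F) · n̂ dS = ∬_D (curl F)_z dA,

where D is the disk x^2 + y^2 ≤ 16.

Compute the curl of F = (-x^2y, x y^2, 0):
    (∇ × F)_x = ∂F_z/∂y - ∂F_y/∂z = 0,
    (∇ × F)_y = ∂F_x/∂z - ∂F_z/∂x = 0,
    (∇ × F)_z = ∂F_y/∂x - ∂F_x/∂y = x^2 + y^2.

On z = 3, (curl F)_z = x^2 + y^2.

Convert to polar (x = r cos θ, y = r sin θ, dA = r dr dθ); the integrand becomes r^2, so

    ∬_D (curl F)_z dA = ∫_0^{2π} ∫_0^{4} (r^2) · r dr dθ.

Inner (r from 0 to 4): 64.
Outer (θ from 0 to 2π): 128π.

Therefore ∮_C F · dr = 128π.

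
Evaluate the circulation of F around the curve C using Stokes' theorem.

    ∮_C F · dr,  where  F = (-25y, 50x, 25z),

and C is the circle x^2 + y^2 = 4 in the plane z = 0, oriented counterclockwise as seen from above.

Let S be the flat disk x^2 + y^2 ≤ 4 in the plane z = 0, with upward unit normal n̂ = ẑ. By Stokes' theorem,

    ∮_C F · dr = ∬_S (∇ × F) · n̂ dS = ∬_D (curl F)_z dA,

where D is the disk x^2 + y^2 ≤ 4.

Compute the curl of F = (-25y, 50x, 25z):
    (∇ × F)_x = ∂F_z/∂y - ∂F_y/∂z = 0,
    (∇ × F)_y = ∂F_x/∂z - ∂F_z/∂x = 0,
    (∇ × F)_z = ∂F_y/∂x - ∂F_x/∂y = 75.

On z = 0, (curl F)_z = 75.

Convert to polar (x = r cos θ, y = r sin θ, dA = r dr dθ); the integrand becomes 75, so

    ∬_D (curl F)_z dA = ∫_0^{2π} ∫_0^{2} (75) · r dr dθ.

Inner (r from 0 to 2): 150.
Outer (θ from 0 to 2π): 300π.

Therefore ∮_C F · dr = 300π.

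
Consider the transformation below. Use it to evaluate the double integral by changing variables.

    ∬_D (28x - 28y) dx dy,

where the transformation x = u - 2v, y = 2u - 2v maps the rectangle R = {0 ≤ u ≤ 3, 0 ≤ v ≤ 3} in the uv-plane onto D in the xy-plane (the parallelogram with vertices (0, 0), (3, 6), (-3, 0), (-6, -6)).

Compute the Jacobian determinant of (x, y) with respect to (u, v):

    ∂(x,y)/∂(u,v) = | 1  -2 | = (1)(-2) - (-2)(2) = 2.
                   | 2  -2 |

Its absolute value is |J| = 2 (the area scaling factor).

Substituting x = u - 2v, y = 2u - 2v into the integrand,

    28x - 28y → -28u,

so the integral becomes

    ∬_R (-28u) · |J| du dv = ∫_0^3 ∫_0^3 (-56u) dv du.

Inner (v): -168u.
Outer (u): -756.

Therefore ∬_D (28x - 28y) dx dy = -756.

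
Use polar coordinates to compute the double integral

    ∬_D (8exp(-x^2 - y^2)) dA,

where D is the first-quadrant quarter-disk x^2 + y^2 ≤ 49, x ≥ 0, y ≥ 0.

The region D is 0 ≤ r ≤ 7, 0 ≤ θ ≤ π/2 in polar coordinates, where x = r cos(θ), y = r sin(θ), and dA = r dr dθ.

Under the substitution, the integrand becomes 8exp(-r^2), so

    ∬_D (8exp(-x^2 - y^2)) dA = ∫_{0}^{π/2} ∫_{0}^{7} (8exp(-r^2)) · r dr dθ.

Inner integral (in r): ∫_{0}^{7} (8exp(-r^2)) · r dr = 4 - 4exp(-49).

Outer integral (in θ): ∫_{0}^{π/2} (4 - 4exp(-49)) dθ = -2π exp(-49) + 2π.

Therefore ∬_D (8exp(-x^2 - y^2)) dA = -2π exp(-49) + 2π.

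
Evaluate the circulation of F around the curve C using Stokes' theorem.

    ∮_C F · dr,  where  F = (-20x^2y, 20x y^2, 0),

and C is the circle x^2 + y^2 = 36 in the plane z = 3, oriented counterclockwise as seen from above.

Let S be the flat disk x^2 + y^2 ≤ 36 in the plane z = 3, with upward unit normal n̂ = ẑ. By Stokes' theorem,

    ∮_C F · dr = ∬_S (∇ × F) · n̂ dS = ∬_D (curl F)_z dA,

where D is the disk x^2 + y^2 ≤ 36.

Compute the curl of F = (-20x^2y, 20x y^2, 0):
    (∇ × F)_x = ∂F_z/∂y - ∂F_y/∂z = 0,
    (∇ × F)_y = ∂F_x/∂z - ∂F_z/∂x = 0,
    (∇ × F)_z = ∂F_y/∂x - ∂F_x/∂y = 20x^2 + 20y^2.

On z = 3, (curl F)_z = 20x^2 + 20y^2.

Convert to polar (x = r cos θ, y = r sin θ, dA = r dr dθ); the integrand becomes 20r^2, so

    ∬_D (curl F)_z dA = ∫_0^{2π} ∫_0^{6} (20r^2) · r dr dθ.

Inner (r from 0 to 6): 6480.
Outer (θ from 0 to 2π): 12960π.

Therefore ∮_C F · dr = 12960π.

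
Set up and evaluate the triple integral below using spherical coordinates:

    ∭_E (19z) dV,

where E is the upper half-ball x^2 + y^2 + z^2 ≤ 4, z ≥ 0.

In spherical coordinates, x = ρ sin(φ) cos(θ), y = ρ sin(φ) sin(θ), z = ρ cos(φ), and dV = ρ^2 sin(φ) dρ dφ dθ.

The integrand becomes 19ρ cos(φ), so

    ∭_E (19z) dV = ∫_{0}^{2π} ∫_{0}^{π/2} ∫_{0}^{2} (19ρ cos(φ)) · ρ^2 sin(φ) dρ dφ dθ.

Inner (ρ): 38sin(2φ).
Middle (φ): 38.
Outer (θ): 76π.

Therefore the triple integral equals 76π.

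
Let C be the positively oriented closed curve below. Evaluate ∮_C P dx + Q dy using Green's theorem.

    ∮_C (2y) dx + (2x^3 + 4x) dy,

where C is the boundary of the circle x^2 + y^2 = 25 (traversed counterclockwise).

Green's theorem converts the closed line integral into a double integral over the enclosed region D:

    ∮_C P dx + Q dy = ∬_D (∂Q/∂x - ∂P/∂y) dA.

Here P = 2y, Q = 2x^3 + 4x, so

    ∂Q/∂x = 6x^2 + 4,    ∂P/∂y = 2,
    ∂Q/∂x - ∂P/∂y = 6x^2 + 2.

D is the region x^2 + y^2 ≤ 25. Evaluating the double integral:

In polar coordinates (x = r cos θ, y = r sin θ, dA = r dr dθ) the integrand becomes 6r^2cos(θ)^2 + 2, so

    ∬_D (6x^2 + 2) dA = ∫_0^{2π} ∫_0^{5} (6r^2cos(θ)^2 + 2) · r dr dθ.

Inner (r from 0 to 5): 1875cos(θ)^2/2 + 25.
Outer (θ from 0 to 2π): 1975π/2.

Therefore ∮_C P dx + Q dy = 1975π/2.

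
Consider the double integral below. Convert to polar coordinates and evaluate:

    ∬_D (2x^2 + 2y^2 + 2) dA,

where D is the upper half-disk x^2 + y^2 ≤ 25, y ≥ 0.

The region D is 0 ≤ r ≤ 5, 0 ≤ θ ≤ π in polar coordinates, where x = r cos(θ), y = r sin(θ), and dA = r dr dθ.

Under the substitution, the integrand becomes 2r^2 + 2, so

    ∬_D (2x^2 + 2y^2 + 2) dA = ∫_{0}^{π} ∫_{0}^{5} (2r^2 + 2) · r dr dθ.

Inner integral (in r): ∫_{0}^{5} (2r^2 + 2) · r dr = 675/2.

Outer integral (in θ): ∫_{0}^{π} (675/2) dθ = 675π/2.

Therefore ∬_D (2x^2 + 2y^2 + 2) dA = 675π/2.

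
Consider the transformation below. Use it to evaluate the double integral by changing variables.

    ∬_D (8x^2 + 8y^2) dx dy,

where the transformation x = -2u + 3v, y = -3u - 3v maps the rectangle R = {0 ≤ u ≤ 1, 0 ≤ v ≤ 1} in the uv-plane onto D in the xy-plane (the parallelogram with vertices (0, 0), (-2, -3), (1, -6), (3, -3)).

Compute the Jacobian determinant of (x, y) with respect to (u, v):

    ∂(x,y)/∂(u,v) = | -2  3 | = (-2)(-3) - (3)(-3) = 15.
                   | -3  -3 |

Its absolute value is |J| = 15 (the area scaling factor).

Substituting x = -2u + 3v, y = -3u - 3v into the integrand,

    8x^2 + 8y^2 → 104u^2 + 48u v + 144v^2,

so the integral becomes

    ∬_R (104u^2 + 48u v + 144v^2) · |J| du dv = ∫_0^1 ∫_0^1 (1560u^2 + 720u v + 2160v^2) dv du.

Inner (v): 1560u^2 + 360u + 720.
Outer (u): 1420.

Therefore ∬_D (8x^2 + 8y^2) dx dy = 1420.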